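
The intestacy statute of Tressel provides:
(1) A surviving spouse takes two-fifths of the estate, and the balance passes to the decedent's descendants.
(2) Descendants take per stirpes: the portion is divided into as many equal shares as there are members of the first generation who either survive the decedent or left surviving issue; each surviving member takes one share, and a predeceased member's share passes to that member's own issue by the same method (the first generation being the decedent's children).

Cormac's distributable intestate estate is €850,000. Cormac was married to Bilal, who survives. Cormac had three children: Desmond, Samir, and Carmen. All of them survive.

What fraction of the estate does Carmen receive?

Carmen receives 1/5 of the estate.

Bilal takes two-fifths of €850,000 = €340,000. The remaining €510,000 passes to the descendants.
The descendants' portion (€510,000) is divided into 3 shares of €170,000: Desmond, Samir, and Carmen each take €170,000.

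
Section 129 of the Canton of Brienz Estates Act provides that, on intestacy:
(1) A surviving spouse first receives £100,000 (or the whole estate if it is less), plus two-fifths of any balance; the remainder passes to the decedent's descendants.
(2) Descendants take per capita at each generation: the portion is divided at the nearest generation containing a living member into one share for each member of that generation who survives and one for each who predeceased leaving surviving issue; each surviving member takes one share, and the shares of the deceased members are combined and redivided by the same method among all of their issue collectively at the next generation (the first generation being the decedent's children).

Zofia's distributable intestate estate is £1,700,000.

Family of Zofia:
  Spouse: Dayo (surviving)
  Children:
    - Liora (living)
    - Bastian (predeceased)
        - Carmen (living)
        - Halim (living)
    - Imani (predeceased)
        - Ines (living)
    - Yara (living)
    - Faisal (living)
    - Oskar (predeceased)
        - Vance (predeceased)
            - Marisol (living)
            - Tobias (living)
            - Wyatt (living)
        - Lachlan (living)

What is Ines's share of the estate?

Ines receives £96,000.

Dayo first takes £100,000, leaving a balance of £1,600,000. Dayo then takes two-fifths of the balance (£640,000), for a total of £740,000. The remaining £960,000 passes to the descendants.
The descendants' portion (£960,000) is divided at the children's generation into 6 shares of £160,000. Liora, Yara, and Faisal each take £160,000. The 3 shares of the deceased (Bastian, Imani, and Oskar) are combined into a pool of £480,000.
That pool (£480,000) is divided at the grandchildren's generation into 5 shares of £96,000. Carmen, Halim, Ines, and Lachlan each take £96,000. The remaining share for the deceased Vance (£96,000) is carried to the next generation.
That pool (£96,000) is divided at the great-grandchildren's generation equally among Marisol, Tobias, and Wyatt: £32,000 each.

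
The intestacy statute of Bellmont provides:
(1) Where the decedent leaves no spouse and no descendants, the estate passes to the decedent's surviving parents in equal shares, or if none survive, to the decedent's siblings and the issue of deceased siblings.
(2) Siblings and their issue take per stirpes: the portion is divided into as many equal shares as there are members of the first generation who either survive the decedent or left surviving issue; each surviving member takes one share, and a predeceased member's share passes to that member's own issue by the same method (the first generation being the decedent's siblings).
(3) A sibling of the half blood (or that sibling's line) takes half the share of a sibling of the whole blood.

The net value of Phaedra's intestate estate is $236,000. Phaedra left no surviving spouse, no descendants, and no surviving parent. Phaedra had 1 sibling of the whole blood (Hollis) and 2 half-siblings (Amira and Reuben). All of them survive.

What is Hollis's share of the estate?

Hollis receives $118,000.

The entire $236,000 passes to the siblings and their issue.
Counting each half-blood sibling's line as half a unit, there are 2 units in $236,000, so one unit is $118,000. Whole-blood lines (Hollis) take $118,000 each; half-blood lines (Amira and Reuben) take $59,000 each.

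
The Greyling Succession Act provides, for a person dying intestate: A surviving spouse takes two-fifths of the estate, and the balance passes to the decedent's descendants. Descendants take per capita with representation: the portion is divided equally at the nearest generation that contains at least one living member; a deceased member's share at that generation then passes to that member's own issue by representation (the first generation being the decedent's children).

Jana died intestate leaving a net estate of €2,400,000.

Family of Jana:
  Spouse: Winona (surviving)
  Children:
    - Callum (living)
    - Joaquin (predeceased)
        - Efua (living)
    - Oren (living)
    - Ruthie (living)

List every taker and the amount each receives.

Winona: €960,000; Callum: €360,000; Efua: €360,000; Oren: €360,000; Ruthie: €360,000

Winona takes two-fifths of €2,400,000 = €960,000. The remaining €1,440,000 passes to the descendants.
The descendants' portion (€1,440,000) is divided into 4 shares of €360,000: Callum, Oren, and Ruthie each take €360,000; Joaquin's €360,000 share passes to Joaquin's issue.
Joaquin's share (€360,000) passes entirely to Efua.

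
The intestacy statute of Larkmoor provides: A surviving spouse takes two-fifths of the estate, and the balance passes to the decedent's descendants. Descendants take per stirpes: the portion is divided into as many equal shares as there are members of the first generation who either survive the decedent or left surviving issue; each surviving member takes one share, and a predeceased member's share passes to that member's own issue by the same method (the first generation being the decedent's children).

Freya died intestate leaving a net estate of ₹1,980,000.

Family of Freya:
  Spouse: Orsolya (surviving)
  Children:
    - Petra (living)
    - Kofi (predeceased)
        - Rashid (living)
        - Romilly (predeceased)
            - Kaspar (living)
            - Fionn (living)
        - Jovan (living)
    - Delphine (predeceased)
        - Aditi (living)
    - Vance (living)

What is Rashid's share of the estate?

Rashid receives ₹99,000.

Orsolya takes two-fifths of ₹1,980,000 = ₹792,000. The remaining ₹1,188,000 passes to the descendants.
The descendants' portion (₹1,188,000) is divided into 4 shares of ₹297,000: Petra and Vance each take ₹297,000; Kofi's ₹297,000 share passes to Kofi's issue; Delphine's ₹297,000 share passes to Delphine's issue.
Kofi's share (₹297,000) is divided into 3 shares of ₹99,000: Rashid and Jovan each take ₹99,000; Romilly's ₹99,000 share passes to Romilly's issue.
Romilly's share (₹99,000) is divided into 2 shares of ₹49,500: Kaspar and Fionn each take ₹49,500.
Delphine's share (₹297,000) passes entirely to Aditi.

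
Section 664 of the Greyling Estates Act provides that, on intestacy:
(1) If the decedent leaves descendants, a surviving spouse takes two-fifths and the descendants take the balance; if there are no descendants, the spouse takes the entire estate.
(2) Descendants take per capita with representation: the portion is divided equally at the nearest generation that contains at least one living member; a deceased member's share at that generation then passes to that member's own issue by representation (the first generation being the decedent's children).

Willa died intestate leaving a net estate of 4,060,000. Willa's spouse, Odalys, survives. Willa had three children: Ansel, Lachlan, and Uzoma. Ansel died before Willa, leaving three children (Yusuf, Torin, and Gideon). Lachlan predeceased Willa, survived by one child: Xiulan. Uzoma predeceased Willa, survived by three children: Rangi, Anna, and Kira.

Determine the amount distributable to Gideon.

Gideon receives 348,000.

Odalys takes two-fifths of 4,060,000 = 1,624,000. The remaining 2,436,000 passes to the descendants.
No child survives, so the initial division is made at the grandchildren's generation.
The descendants' portion (2,436,000) is divided into 7 shares of 348,000: Yusuf, Torin, Gideon, Xiulan, Rangi, Anna, and Kira each take 348,000.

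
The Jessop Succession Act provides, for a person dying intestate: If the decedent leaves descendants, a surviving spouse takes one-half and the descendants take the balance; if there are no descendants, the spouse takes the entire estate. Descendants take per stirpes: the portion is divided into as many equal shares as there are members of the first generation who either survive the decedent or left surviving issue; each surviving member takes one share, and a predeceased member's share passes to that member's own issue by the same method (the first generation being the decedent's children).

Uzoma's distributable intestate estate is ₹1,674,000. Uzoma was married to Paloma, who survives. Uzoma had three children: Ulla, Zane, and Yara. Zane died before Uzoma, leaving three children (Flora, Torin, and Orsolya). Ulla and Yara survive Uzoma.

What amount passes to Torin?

Torin receives ₹93,000.

Paloma takes one-half of ₹1,674,000 = ₹837,000. The remaining ₹837,000 passes to the descendants.
The descendants' portion (₹837,000) is divided into 3 shares of ₹279,000: Ulla and Yara each take ₹279,000; Zane's ₹279,000 share passes to Zane's issue.
Zane's share (₹279,000) is divided into 3 shares of ₹93,000: Flora, Torin, and Orsolya each take ₹93,000.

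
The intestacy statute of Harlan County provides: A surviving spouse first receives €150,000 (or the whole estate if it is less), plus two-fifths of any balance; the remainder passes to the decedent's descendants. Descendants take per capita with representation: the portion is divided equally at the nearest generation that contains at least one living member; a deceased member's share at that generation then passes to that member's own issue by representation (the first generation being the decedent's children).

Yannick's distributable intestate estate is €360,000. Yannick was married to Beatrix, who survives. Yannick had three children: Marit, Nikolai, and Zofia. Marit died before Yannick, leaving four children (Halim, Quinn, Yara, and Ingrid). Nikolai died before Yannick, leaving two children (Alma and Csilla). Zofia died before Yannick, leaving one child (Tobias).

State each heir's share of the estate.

Beatrix: €234,000; Halim: €18,000; Quinn: €18,000; Yara: €18,000; Ingrid: €18,000; Alma: €18,000; Csilla: €18,000; Tobias: €18,000

Beatrix first takes €150,000, leaving a balance of €210,000. Beatrix then takes two-fifths of the balance (€84,000), for a total of €234,000. The remaining €126,000 passes to the descendants.
No child survives, so the initial division is made at the grandchildren's generation.
The descendants' portion (€126,000) is divided into 7 shares of €18,000: Halim, Quinn, Yara, Ingrid, Alma, Csilla, and Tobias each take €18,000.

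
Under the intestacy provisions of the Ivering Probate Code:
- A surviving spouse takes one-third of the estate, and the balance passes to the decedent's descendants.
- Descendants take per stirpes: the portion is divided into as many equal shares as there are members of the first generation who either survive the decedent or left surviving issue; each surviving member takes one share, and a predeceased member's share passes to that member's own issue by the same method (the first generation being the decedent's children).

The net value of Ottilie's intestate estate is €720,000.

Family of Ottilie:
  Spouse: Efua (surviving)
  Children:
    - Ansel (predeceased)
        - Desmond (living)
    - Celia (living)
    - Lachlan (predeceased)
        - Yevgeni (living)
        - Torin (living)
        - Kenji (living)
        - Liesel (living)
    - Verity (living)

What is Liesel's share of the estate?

Liesel receives €30,000.

Efua takes one-third of €720,000 = €240,000. The remaining €480,000 passes to the descendants.
The descendants' portion (€480,000) is divided into 4 shares of €120,000: Celia and Verity each take €120,000; Ansel's €120,000 share passes to Ansel's issue; Lachlan's €120,000 share passes to Lachlan's issue.
Ansel's share (€120,000) passes entirely to Desmond.
Lachlan's share (€120,000) is divided into 4 shares of €30,000: Yevgeni, Torin, Kenji, and Liesel each take €30,000.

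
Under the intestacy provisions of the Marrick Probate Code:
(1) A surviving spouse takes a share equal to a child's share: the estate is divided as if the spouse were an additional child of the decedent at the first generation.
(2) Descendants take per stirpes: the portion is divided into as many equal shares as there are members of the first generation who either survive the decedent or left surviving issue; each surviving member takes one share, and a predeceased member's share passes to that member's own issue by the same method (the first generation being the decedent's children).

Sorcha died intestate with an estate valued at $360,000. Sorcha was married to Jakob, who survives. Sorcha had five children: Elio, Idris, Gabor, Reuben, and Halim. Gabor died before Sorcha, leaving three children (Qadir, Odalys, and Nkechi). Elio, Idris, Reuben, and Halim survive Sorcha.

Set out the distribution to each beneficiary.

The spouse counts as an additional share at the children's level, so there are 6 primary shares of $60,000. Jakob takes one such share ($60,000).
The children's combined portion ($300,000) is divided into 5 shares of $60,000: Elio, Idris, Reuben, and Halim each take $60,000; Gabor's $60,000 share passes to Gabor's issue.
Gabor's share ($60,000) is divided into 3 shares of $20,000: Qadir, Odalys, and Nkechi each take $20,000.

Jakob: $60,000; Elio: $60,000; Idris: $60,000; Qadir: $20,000; Odalys: $20,000; Nkechi: $20,000; Reuben: $60,000; Halim: $60,000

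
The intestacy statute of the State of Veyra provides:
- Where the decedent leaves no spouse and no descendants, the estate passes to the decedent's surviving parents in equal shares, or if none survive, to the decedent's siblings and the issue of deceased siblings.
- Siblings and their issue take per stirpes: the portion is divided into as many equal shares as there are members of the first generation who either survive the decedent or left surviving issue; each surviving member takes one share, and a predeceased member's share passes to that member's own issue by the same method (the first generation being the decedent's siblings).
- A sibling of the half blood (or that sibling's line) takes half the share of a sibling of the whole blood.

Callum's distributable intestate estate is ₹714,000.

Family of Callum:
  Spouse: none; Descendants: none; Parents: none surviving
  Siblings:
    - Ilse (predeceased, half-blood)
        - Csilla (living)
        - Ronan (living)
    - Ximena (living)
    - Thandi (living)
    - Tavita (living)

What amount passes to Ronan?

The entire ₹714,000 passes to the siblings and their issue.
Counting each half-blood sibling's line as half a unit, there are 7/2 units in ₹714,000, so one unit is ₹204,000. Whole-blood lines (Ximena, Thandi, and Tavita) take ₹204,000 each; half-blood lines (Ilse) take ₹102,000 each.
Ilse's share (₹102,000) is divided into 2 shares of ₹51,000: Csilla and Ronan each take ₹51,000.

Ronan receives ₹51,000.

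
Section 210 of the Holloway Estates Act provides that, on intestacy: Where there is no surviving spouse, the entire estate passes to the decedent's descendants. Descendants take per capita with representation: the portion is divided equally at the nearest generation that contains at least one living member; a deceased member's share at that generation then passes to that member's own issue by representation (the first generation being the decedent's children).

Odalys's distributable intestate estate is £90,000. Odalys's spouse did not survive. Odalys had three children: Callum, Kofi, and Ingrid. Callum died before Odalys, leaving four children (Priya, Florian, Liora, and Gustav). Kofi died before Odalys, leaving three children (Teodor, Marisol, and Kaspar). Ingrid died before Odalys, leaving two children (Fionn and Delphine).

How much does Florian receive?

Florian receives £10,000.

The entire £90,000 passes to the descendants.
No child survives, so the initial division is made at the grandchildren's generation.
That amount (£90,000) is divided into 9 shares of £10,000: Priya, Florian, Liora, Gustav, Teodor, Marisol, Kaspar, Fionn, and Delphine each take £10,000.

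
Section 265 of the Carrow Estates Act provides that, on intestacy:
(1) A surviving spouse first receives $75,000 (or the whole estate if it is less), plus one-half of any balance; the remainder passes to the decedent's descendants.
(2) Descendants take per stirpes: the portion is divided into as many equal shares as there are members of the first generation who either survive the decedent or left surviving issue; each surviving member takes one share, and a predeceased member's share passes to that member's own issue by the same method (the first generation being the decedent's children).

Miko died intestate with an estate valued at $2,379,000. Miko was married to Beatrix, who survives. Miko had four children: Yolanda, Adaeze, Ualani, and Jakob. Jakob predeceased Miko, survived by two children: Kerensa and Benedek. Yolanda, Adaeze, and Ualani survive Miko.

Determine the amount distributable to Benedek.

Beatrix first takes $75,000, leaving a balance of $2,304,000. Beatrix then takes one-half of the balance ($1,152,000), for a total of $1,227,000. The remaining $1,152,000 passes to the descendants.
The descendants' portion ($1,152,000) is divided into 4 shares of $288,000: Yolanda, Adaeze, and Ualani each take $288,000; Jakob's $288,000 share passes to Jakob's issue.
Jakob's share ($288,000) is divided into 2 shares of $144,000: Kerensa and Benedek each take $144,000.

Benedek receives $144,000.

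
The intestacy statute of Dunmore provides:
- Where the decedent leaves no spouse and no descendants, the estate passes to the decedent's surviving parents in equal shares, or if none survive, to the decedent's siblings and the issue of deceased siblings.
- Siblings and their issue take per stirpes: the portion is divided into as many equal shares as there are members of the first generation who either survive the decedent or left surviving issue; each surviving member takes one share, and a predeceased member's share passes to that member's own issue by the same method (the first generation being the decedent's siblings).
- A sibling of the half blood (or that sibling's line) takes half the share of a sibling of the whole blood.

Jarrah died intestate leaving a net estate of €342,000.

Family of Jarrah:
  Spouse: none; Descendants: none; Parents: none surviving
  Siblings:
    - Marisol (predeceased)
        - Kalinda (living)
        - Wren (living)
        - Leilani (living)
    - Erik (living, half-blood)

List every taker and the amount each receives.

Kalinda: €76,000; Wren: €76,000; Leilani: €76,000; Erik: €114,000

The entire €342,000 passes to the siblings and their issue.
Counting each half-blood sibling's line as half a unit, there are 3/2 units in €342,000, so one unit is €228,000. Whole-blood lines (Marisol) take €228,000 each; half-blood lines (Erik) take €114,000 each.
Marisol's share (€228,000) is divided into 3 shares of €76,000: Kalinda, Wren, and Leilani each take €76,000.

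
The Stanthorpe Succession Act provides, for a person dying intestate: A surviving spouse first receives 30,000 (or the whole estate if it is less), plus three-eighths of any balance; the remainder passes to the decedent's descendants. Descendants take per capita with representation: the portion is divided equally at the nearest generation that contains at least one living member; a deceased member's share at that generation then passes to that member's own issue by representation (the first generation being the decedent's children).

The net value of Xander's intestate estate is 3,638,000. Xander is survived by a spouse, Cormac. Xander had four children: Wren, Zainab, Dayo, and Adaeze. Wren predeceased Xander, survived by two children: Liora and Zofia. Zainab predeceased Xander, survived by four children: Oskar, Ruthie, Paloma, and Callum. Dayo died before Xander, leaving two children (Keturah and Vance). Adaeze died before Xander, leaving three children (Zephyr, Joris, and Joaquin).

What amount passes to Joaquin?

Joaquin receives 205,000.

Cormac first takes 30,000, leaving a balance of 3,608,000. Cormac then takes three-eighths of the balance (1,353,000), for a total of 1,383,000. The remaining 2,255,000 passes to the descendants.
No child survives, so the initial division is made at the grandchildren's generation.
The descendants' portion (2,255,000) is divided into 11 shares of 205,000: Liora, Zofia, Oskar, Ruthie, Paloma, Callum, Keturah, Vance, Zephyr, Joris, and Joaquin each take 205,000.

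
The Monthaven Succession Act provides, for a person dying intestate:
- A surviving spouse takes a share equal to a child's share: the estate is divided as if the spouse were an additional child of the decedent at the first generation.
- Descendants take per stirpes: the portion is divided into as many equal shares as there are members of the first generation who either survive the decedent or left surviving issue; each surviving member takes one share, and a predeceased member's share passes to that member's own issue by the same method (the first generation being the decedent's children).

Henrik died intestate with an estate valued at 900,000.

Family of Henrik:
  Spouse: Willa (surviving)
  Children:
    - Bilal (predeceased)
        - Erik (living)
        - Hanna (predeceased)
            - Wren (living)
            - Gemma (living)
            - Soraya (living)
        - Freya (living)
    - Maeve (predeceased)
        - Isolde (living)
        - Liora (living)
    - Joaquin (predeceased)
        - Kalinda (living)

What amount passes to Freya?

The spouse counts as an additional share at the children's level, so there are 4 primary shares of 225,000. Willa takes one such share (225,000).
The children's combined portion (675,000) is divided into 3 shares of 225,000: Bilal's 225,000 share passes to Bilal's issue; Maeve's 225,000 share passes to Maeve's issue; Joaquin's 225,000 share passes to Joaquin's issue.
Bilal's share (225,000) is divided into 3 shares of 75,000: Erik and Freya each take 75,000; Hanna's 75,000 share passes to Hanna's issue.
Hanna's share (75,000) is divided into 3 shares of 25,000: Wren, Gemma, and Soraya each take 25,000.
Maeve's share (225,000) is divided into 2 shares of 112,500: Isolde and Liora each take 112,500.
Joaquin's share (225,000) passes entirely to Kalinda.

Freya receives 75,000.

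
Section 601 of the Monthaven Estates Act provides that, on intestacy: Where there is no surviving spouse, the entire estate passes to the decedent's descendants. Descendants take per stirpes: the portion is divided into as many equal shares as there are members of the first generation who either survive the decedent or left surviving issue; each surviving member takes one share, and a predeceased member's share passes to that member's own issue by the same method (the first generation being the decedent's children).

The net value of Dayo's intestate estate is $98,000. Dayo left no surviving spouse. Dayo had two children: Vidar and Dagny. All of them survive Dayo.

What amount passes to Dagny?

Dagny receives $49,000.

The entire $98,000 passes to the descendants.
That amount ($98,000) is divided into 2 shares of $49,000: Vidar and Dagny each take $49,000.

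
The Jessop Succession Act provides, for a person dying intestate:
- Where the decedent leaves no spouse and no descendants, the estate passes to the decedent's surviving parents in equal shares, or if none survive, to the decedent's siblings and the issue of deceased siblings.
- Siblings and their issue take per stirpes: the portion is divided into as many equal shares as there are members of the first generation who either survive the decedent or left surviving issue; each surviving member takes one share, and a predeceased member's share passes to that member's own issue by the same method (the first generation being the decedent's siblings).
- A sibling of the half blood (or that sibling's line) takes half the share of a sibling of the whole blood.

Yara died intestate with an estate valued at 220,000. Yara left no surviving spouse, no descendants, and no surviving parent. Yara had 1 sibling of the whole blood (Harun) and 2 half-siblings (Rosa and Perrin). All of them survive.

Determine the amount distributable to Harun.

Harun receives 110,000.

The entire 220,000 passes to the siblings and their issue.
Counting each half-blood sibling's line as half a unit, there are 2 units in 220,000, so one unit is 110,000. Whole-blood lines (Harun) take 110,000 each; half-blood lines (Rosa and Perrin) take 55,000 each.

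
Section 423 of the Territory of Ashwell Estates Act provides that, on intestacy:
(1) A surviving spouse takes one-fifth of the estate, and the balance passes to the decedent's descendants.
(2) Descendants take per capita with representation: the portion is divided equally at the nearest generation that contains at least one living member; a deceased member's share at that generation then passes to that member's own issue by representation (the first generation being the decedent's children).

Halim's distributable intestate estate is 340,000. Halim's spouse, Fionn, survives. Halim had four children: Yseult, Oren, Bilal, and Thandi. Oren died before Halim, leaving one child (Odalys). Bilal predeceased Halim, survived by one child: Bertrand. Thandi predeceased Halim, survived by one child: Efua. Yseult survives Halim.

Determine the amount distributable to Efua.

Efua receives 68,000.

Fionn takes one-fifth of 340,000 = 68,000. The remaining 272,000 passes to the descendants.
The descendants' portion (272,000) is divided into 4 shares of 68,000: Yseult takes 68,000; Oren's 68,000 share passes to Oren's issue; Bilal's 68,000 share passes to Bilal's issue; Thandi's 68,000 share passes to Thandi's issue.
Oren's share (68,000) passes entirely to Odalys.
Bilal's share (68,000) passes entirely to Bertrand.
Thandi's share (68,000) passes entirely to Efua.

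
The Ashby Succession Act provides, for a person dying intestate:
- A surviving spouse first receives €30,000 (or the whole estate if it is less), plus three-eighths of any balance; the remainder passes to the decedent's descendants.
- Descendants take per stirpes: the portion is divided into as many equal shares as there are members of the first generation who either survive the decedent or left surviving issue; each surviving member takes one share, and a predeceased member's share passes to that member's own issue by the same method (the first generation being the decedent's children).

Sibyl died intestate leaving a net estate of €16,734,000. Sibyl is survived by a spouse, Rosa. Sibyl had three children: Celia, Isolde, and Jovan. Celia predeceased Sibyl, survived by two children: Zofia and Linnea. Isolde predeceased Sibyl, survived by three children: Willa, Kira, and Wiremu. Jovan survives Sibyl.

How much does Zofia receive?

Zofia receives €1,740,000.

Rosa first takes €30,000, leaving a balance of €16,704,000. Rosa then takes three-eighths of the balance (€6,264,000), for a total of €6,294,000. The remaining €10,440,000 passes to the descendants.
The descendants' portion (€10,440,000) is divided into 3 shares of €3,480,000: Jovan takes €3,480,000; Celia's €3,480,000 share passes to Celia's issue; Isolde's €3,480,000 share passes to Isolde's issue.
Celia's share (€3,480,000) is divided into 2 shares of €1,740,000: Zofia and Linnea each take €1,740,000.
Isolde's share (€3,480,000) is divided into 3 shares of €1,160,000: Willa, Kira, and Wiremu each take €1,160,000.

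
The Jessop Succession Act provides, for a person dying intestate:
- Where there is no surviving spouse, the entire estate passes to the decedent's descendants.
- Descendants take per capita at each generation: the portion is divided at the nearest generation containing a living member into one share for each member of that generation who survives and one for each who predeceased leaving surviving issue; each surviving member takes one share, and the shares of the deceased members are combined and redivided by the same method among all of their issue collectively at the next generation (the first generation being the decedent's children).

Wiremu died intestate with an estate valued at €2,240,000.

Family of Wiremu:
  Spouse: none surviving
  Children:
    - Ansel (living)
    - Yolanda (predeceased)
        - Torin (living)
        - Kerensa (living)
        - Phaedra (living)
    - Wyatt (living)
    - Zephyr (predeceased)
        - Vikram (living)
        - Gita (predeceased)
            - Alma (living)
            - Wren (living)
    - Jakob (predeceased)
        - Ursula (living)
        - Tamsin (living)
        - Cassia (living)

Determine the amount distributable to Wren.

The entire €2,240,000 passes to the descendants.
That amount (€2,240,000) is divided at the children's generation into 5 shares of €448,000. Ansel and Wyatt each take €448,000. The 3 shares of the deceased (Yolanda, Zephyr, and Jakob) are combined into a pool of €1,344,000.
That pool (€1,344,000) is divided at the grandchildren's generation into 8 shares of €168,000. Torin, Kerensa, Phaedra, Vikram, Ursula, Tamsin, and Cassia each take €168,000. The remaining share for the deceased Gita (€168,000) is carried to the next generation.
That pool (€168,000) is divided at the great-grandchildren's generation equally among Alma and Wren: €84,000 each.

Wren receives €84,000.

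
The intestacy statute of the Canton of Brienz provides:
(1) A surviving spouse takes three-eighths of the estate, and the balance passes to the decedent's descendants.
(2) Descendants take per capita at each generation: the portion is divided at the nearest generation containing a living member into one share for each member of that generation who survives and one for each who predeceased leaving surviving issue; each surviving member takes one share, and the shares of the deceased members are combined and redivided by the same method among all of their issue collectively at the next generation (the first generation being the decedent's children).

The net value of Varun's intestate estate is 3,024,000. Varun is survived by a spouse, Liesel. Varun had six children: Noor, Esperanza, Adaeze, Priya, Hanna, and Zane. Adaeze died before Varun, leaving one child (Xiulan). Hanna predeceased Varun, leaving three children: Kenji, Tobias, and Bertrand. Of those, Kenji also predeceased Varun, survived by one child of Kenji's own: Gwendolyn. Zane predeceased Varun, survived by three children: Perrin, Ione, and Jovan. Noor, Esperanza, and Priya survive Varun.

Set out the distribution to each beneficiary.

Liesel: 1,134,000; Noor: 315,000; Esperanza: 315,000; Xiulan: 135,000; Priya: 315,000; Gwendolyn: 135,000; Tobias: 135,000; Bertrand: 135,000; Perrin: 135,000; Ione: 135,000; Jovan: 135,000

Liesel takes three-eighths of 3,024,000 = 1,134,000. The remaining 1,890,000 passes to the descendants.
The descendants' portion (1,890,000) is divided at the children's generation into 6 shares of 315,000. Noor, Esperanza, and Priya each take 315,000. The 3 shares of the deceased (Adaeze, Hanna, and Zane) are combined into a pool of 945,000.
That pool (945,000) is divided at the grandchildren's generation into 7 shares of 135,000. Xiulan, Tobias, Bertrand, Perrin, Ione, and Jovan each take 135,000. The remaining share for the deceased Kenji (135,000) is carried to the next generation.
That pool (135,000) passes entirely to Gwendolyn, the sole taker at the great-grandchildren's generation.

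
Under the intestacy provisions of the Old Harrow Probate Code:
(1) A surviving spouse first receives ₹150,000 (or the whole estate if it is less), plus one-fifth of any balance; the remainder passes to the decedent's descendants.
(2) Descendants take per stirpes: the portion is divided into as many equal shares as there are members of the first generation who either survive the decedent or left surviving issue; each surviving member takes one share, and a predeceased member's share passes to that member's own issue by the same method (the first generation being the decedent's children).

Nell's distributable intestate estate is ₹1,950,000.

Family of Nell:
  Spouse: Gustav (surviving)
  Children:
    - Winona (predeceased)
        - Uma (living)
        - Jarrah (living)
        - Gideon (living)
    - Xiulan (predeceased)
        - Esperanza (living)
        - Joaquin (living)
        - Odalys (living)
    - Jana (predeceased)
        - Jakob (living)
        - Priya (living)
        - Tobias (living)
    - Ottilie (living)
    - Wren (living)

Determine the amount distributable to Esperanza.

Gustav first takes ₹150,000, leaving a balance of ₹1,800,000. Gustav then takes one-fifth of the balance (₹360,000), for a total of ₹510,000. The remaining ₹1,440,000 passes to the descendants.
The descendants' portion (₹1,440,000) is divided into 5 shares of ₹288,000: Ottilie and Wren each take ₹288,000; Winona's ₹288,000 share passes to Winona's issue; Xiulan's ₹288,000 share passes to Xiulan's issue; Jana's ₹288,000 share passes to Jana's issue.
Winona's share (₹288,000) is divided into 3 shares of ₹96,000: Uma, Jarrah, and Gideon each take ₹96,000.
Xiulan's share (₹288,000) is divided into 3 shares of ₹96,000: Esperanza, Joaquin, and Odalys each take ₹96,000.
Jana's share (₹288,000) is divided into 3 shares of ₹96,000: Jakob, Priya, and Tobias each take ₹96,000.

Esperanza receives ₹96,000.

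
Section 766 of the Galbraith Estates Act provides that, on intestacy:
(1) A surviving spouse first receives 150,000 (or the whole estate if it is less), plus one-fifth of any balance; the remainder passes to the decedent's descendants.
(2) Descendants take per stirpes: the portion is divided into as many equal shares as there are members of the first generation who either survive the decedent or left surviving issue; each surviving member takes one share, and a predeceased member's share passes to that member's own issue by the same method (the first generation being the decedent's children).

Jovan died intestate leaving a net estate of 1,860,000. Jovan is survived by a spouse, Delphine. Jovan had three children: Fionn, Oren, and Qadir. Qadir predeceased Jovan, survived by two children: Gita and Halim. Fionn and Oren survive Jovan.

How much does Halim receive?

Halim receives 228,000.

Delphine first takes 150,000, leaving a balance of 1,710,000. Delphine then takes one-fifth of the balance (342,000), for a total of 492,000. The remaining 1,368,000 passes to the descendants.
The descendants' portion (1,368,000) is divided into 3 shares of 456,000: Fionn and Oren each take 456,000; Qadir's 456,000 share passes to Qadir's issue.
Qadir's share (456,000) is divided into 2 shares of 228,000: Gita and Halim each take 228,000.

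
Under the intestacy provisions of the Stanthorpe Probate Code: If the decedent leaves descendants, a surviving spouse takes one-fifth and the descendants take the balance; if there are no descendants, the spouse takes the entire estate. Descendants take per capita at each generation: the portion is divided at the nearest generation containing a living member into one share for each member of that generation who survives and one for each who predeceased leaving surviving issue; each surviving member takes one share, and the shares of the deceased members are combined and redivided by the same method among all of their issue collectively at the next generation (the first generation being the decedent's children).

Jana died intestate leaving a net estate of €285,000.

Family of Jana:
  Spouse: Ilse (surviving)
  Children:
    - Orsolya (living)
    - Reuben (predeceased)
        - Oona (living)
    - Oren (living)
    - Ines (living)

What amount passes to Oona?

Ilse takes one-fifth of €285,000 = €57,000. The remaining €228,000 passes to the descendants.
The descendants' portion (€228,000) is divided at the children's generation into 4 shares of €57,000. Orsolya, Oren, and Ines each take €57,000. The remaining share for the deceased Reuben (€57,000) is carried to the next generation.
That pool (€57,000) passes entirely to Oona, the sole taker at the grandchildren's generation.

Oona receives €57,000.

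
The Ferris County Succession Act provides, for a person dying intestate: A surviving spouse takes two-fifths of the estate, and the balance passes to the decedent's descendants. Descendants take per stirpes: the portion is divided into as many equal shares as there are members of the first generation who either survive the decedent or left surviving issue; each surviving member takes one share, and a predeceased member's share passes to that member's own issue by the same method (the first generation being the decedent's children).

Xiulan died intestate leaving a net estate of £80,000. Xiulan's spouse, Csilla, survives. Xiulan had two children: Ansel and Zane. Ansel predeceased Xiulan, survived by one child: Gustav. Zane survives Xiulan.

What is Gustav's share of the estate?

Csilla takes two-fifths of £80,000 = £32,000. The remaining £48,000 passes to the descendants.
The descendants' portion (£48,000) is divided into 2 shares of £24,000: Zane takes £24,000; Ansel's £24,000 share passes to Ansel's issue.
Ansel's share (£24,000) passes entirely to Gustav.

Gustav receives £24,000.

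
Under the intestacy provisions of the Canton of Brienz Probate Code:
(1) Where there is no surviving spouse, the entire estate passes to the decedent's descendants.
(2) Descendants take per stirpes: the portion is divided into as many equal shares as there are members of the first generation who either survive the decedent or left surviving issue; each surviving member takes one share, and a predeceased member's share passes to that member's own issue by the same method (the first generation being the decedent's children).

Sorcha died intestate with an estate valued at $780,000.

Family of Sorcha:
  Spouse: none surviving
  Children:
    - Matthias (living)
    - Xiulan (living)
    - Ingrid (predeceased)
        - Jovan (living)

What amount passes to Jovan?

Jovan receives $260,000.

The entire $780,000 passes to the descendants.
That amount ($780,000) is divided into 3 shares of $260,000: Matthias and Xiulan each take $260,000; Ingrid's $260,000 share passes to Ingrid's issue.
Ingrid's share ($260,000) passes entirely to Jovan.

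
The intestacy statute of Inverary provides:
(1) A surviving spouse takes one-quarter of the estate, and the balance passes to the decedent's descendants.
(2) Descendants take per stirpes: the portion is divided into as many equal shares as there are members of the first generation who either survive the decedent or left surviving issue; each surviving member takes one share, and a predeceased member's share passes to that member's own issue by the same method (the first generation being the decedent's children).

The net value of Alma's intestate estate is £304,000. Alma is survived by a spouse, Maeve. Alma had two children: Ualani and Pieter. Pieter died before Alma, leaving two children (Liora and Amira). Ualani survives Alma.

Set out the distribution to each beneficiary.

Maeve takes one-quarter of £304,000 = £76,000. The remaining £228,000 passes to the descendants.
The descendants' portion (£228,000) is divided into 2 shares of £114,000: Ualani takes £114,000; Pieter's £114,000 share passes to Pieter's issue.
Pieter's share (£114,000) is divided into 2 shares of £57,000: Liora and Amira each take £57,000.

Maeve: £76,000; Ualani: £114,000; Liora: £57,000; Amira: £57,000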